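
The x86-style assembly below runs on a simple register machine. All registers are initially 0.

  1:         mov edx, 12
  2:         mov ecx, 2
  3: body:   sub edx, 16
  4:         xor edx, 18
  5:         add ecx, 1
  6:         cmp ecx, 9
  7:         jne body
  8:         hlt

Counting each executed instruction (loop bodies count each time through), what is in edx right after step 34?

after mov edx, 12: edx=12
after mov ecx, 2: ecx=2
after sub edx, 16: edx=12-16=-4
after xor edx, 18: edx=(-4)^18=-18
after add ecx, 1: ecx=2+1=3
cmp ecx, 9  (cmp 3,9)
jne body: taken
after sub edx, 16: edx=(-18)-16=-34
after xor edx, 18: edx=(-34)^18=-52
after add ecx, 1: ecx=3+1=4
cmp ecx, 9  (cmp 4,9)
jne body: taken
after sub edx, 16: edx=(-52)-16=-68
after xor edx, 18: edx=(-68)^18=-82
after add ecx, 1: ecx=4+1=5
cmp ecx, 9  (cmp 5,9)
jne body: taken
after sub edx, 16: edx=(-82)-16=-98
after xor edx, 18: edx=(-98)^18=-116
after add ecx, 1: ecx=5+1=6
cmp ecx, 9  (cmp 6,9)
jne body: taken
after sub edx, 16: edx=(-116)-16=-132
after xor edx, 18: edx=(-132)^18=-146
after add ecx, 1: ecx=6+1=7
cmp ecx, 9  (cmp 7,9)
jne body: taken
after sub edx, 16: edx=(-146)-16=-162
after xor edx, 18: edx=(-162)^18=-180
after add ecx, 1: ecx=7+1=8
cmp ecx, 9  (cmp 8,9)
jne body: taken
after sub edx, 16: edx=(-180)-16=-196
after xor edx, 18: edx=(-196)^18=-210
After step 34: edx = -210.

-210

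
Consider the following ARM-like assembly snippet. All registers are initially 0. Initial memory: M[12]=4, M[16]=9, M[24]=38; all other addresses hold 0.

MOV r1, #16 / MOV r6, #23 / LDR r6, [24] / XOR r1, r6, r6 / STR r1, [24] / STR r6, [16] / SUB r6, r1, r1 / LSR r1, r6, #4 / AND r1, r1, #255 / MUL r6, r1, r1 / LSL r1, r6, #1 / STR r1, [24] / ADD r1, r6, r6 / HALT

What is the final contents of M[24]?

r1=16
r6=23
r6=M[24]=38
r1=38^38=0
STR r1, [24] → M[24]=0
STR r6, [16] → M[16]=38
r6=0-0=0
r1=0>>4=0
r1=0&255=0
r6=0*0=0
r1=0<<1=0
STR r1, [24] → M[24]=0
r1=0+0=0
halt.

0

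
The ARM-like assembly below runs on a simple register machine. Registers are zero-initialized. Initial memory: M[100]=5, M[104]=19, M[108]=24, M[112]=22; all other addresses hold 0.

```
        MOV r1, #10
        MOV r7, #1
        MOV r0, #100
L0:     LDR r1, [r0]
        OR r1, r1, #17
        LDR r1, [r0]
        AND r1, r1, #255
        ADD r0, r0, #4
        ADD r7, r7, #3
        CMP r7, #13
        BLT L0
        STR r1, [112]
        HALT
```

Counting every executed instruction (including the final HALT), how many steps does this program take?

37

r1=10
r7=1
r0=100
r1=M[100]=5
r1=5|17=21
r1=M[100]=5
r1=5&255=5
r0=100+4=104
r7=1+3=4
CMP r7, #13  (cmp 4,13)
BLT L0: taken
r1=M[104]=19
r1=19|17=19
r1=M[104]=19
r1=19&255=19
r0=104+4=108
r7=4+3=7
CMP r7, #13  (cmp 7,13)
BLT L0: taken
r1=M[108]=24
r1=24|17=25
r1=M[108]=24
r1=24&255=24
r0=108+4=112
r7=7+3=10
CMP r7, #13  (cmp 10,13)
BLT L0: taken
r1=M[112]=22
r1=22|17=23
r1=M[112]=22
r1=22&255=22
r0=112+4=116
r7=10+3=13
CMP r7, #13  (cmp 13,13)
BLT L0: not taken
STR r1, [112] → M[112]=22
halt.
Total executed instructions: 37.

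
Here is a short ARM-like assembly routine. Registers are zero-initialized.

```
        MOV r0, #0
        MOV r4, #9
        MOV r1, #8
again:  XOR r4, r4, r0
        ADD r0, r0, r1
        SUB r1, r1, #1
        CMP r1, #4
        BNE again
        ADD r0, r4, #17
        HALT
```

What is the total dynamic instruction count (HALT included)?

MOV r0, #0 → r0=0
MOV r4, #9 → r4=9
MOV r1, #8 → r1=8
XOR r4, r4, r0 → r4=9^0=9
ADD r0, r0, r1 → r0=0+8=8
SUB r1, r1, #1 → r1=8-1=7
CMP r1, #4  (cmp 7,4)
BNE again: taken
XOR r4, r4, r0 → r4=9^8=1
ADD r0, r0, r1 → r0=8+7=15
SUB r1, r1, #1 → r1=7-1=6
CMP r1, #4  (cmp 6,4)
BNE again: taken
XOR r4, r4, r0 → r4=1^15=14
ADD r0, r0, r1 → r0=15+6=21
SUB r1, r1, #1 → r1=6-1=5
CMP r1, #4  (cmp 5,4)
BNE again: taken
XOR r4, r4, r0 → r4=14^21=27
ADD r0, r0, r1 → r0=21+5=26
SUB r1, r1, #1 → r1=5-1=4
CMP r1, #4  (cmp 4,4)
BNE again: not taken
ADD r0, r4, #17 → r0=27+17=44
halt.
Total executed instructions: 25.

25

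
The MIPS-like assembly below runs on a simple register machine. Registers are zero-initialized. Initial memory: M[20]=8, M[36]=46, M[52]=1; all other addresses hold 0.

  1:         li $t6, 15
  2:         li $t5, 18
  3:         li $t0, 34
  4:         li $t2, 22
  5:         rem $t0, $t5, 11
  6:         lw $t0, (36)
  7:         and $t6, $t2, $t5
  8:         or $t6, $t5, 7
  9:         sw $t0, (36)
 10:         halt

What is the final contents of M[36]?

after li $t6, 15: $t6=15
after li $t5, 18: $t5=18
after li $t0, 34: $t0=34
after li $t2, 22: $t2=22
after rem $t0, $t5, 11: $t0=18%11=7
after lw $t0, (36): $t0=M[36]=46
after and $t6, $t2, $t5: $t6=22&18=18
after or $t6, $t5, 7: $t6=18|7=23
sw $t0, (36) → M[36]=46
halt.

46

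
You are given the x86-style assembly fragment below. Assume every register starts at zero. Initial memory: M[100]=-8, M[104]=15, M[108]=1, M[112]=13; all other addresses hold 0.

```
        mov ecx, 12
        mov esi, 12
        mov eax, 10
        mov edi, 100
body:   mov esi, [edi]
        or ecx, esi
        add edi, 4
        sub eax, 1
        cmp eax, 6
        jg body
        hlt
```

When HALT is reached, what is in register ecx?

-1

ecx=12
esi=12
eax=10
edi=100
esi=M[100]=-8
ecx=12|(-8)=-4
edi=100+4=104
eax=10-1=9
cmp eax, 6  (cmp 9,6)
jg body: taken
esi=M[104]=15
ecx=(-4)|15=-1
edi=104+4=108
eax=9-1=8
cmp eax, 6  (cmp 8,6)
jg body: taken
esi=M[108]=1
ecx=(-1)|1=-1
edi=108+4=112
eax=8-1=7
cmp eax, 6  (cmp 7,6)
jg body: taken
esi=M[112]=13
ecx=(-1)|13=-1
edi=112+4=116
eax=7-1=6
cmp eax, 6  (cmp 6,6)
jg body: not taken
halt.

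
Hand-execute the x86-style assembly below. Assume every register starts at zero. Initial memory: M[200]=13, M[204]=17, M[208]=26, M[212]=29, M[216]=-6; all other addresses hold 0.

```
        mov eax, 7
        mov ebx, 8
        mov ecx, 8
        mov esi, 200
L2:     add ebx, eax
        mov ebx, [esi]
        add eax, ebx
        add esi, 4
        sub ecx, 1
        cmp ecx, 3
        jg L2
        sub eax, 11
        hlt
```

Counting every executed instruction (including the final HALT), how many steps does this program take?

mov eax, 7 → eax=7
mov ebx, 8 → ebx=8
mov ecx, 8 → ecx=8
mov esi, 200 → esi=200
add ebx, eax → ebx=8+7=15
mov ebx, [esi] → ebx=M[200]=13
add eax, ebx → eax=7+13=20
add esi, 4 → esi=200+4=204
sub ecx, 1 → ecx=8-1=7
cmp ecx, 3  (cmp 7,3)
jg L2: taken
add ebx, eax → ebx=13+20=33
mov ebx, [esi] → ebx=M[204]=17
add eax, ebx → eax=20+17=37
add esi, 4 → esi=204+4=208
sub ecx, 1 → ecx=7-1=6
cmp ecx, 3  (cmp 6,3)
jg L2: taken
add ebx, eax → ebx=17+37=54
mov ebx, [esi] → ebx=M[208]=26
add eax, ebx → eax=37+26=63
add esi, 4 → esi=208+4=212
sub ecx, 1 → ecx=6-1=5
cmp ecx, 3  (cmp 5,3)
jg L2: taken
add ebx, eax → ebx=26+63=89
mov ebx, [esi] → ebx=M[212]=29
add eax, ebx → eax=63+29=92
add esi, 4 → esi=212+4=216
sub ecx, 1 → ecx=5-1=4
cmp ecx, 3  (cmp 4,3)
jg L2: taken
add ebx, eax → ebx=29+92=121
mov ebx, [esi] → ebx=M[216]=-6
add eax, ebx → eax=92+(-6)=86
add esi, 4 → esi=216+4=220
sub ecx, 1 → ecx=4-1=3
cmp ecx, 3  (cmp 3,3)
jg L2: not taken
sub eax, 11 → eax=86-11=75
halt.
Total executed instructions: 41.

41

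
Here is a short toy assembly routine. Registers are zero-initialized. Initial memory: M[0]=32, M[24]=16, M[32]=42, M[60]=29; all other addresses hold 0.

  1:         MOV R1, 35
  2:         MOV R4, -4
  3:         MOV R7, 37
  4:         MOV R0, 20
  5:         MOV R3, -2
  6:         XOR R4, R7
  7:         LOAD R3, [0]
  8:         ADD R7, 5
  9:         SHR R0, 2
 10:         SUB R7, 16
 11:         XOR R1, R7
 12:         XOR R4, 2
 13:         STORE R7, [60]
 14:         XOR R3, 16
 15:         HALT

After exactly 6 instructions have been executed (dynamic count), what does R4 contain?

after MOV R1, 35: R1=35
after MOV R4, -4: R4=-4
after MOV R7, 37: R7=37
after MOV R0, 20: R0=20
after MOV R3, -2: R3=-2
after XOR R4, R7: R4=(-4)^37=-39
After step 6: R4 = -39.

-39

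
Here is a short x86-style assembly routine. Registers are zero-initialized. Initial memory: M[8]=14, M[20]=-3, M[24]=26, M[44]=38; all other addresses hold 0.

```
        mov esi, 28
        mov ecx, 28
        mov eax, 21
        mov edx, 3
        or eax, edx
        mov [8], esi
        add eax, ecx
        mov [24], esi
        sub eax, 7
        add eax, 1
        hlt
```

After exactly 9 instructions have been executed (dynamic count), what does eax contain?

44

mov esi, 28 → esi=28
mov ecx, 28 → ecx=28
mov eax, 21 → eax=21
mov edx, 3 → edx=3
or eax, edx → eax=21|3=23
mov [8], esi → M[8]=28
add eax, ecx → eax=23+28=51
mov [24], esi → M[24]=28
sub eax, 7 → eax=51-7=44
After step 9: eax = 44.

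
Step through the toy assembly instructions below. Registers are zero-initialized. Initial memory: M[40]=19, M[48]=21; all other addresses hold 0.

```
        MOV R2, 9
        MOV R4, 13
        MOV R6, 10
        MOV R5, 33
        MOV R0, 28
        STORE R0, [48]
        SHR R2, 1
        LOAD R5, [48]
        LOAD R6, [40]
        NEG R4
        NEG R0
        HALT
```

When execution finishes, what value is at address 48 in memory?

28

R2=9
R4=13
R6=10
R5=33
R0=28
STORE R0, [48] → M[48]=28
R2=9>>1=4
R5=M[48]=28
R6=M[40]=19
R4=-(13)=-13
R0=-(28)=-28
halt.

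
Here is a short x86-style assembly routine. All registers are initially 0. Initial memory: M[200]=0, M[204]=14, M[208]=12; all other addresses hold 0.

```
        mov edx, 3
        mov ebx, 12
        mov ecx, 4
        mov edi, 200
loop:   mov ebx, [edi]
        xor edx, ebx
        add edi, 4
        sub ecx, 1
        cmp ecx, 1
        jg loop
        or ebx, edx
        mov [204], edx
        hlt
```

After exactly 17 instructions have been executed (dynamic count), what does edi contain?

208

mov edx, 3 → edx=3
mov ebx, 12 → ebx=12
mov ecx, 4 → ecx=4
mov edi, 200 → edi=200
mov ebx, [edi] → ebx=M[200]=0
xor edx, ebx → edx=3^0=3
add edi, 4 → edi=200+4=204
sub ecx, 1 → ecx=4-1=3
cmp ecx, 1  (cmp 3,1)
jg loop: taken
mov ebx, [edi] → ebx=M[204]=14
xor edx, ebx → edx=3^14=13
add edi, 4 → edi=204+4=208
sub ecx, 1 → ecx=3-1=2
cmp ecx, 1  (cmp 2,1)
jg loop: taken
mov ebx, [edi] → ebx=M[208]=12
After step 17: edi = 208.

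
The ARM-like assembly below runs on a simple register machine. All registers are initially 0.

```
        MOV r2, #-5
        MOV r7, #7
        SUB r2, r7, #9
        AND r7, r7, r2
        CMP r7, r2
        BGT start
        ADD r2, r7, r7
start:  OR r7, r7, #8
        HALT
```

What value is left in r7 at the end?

r2=-5
r7=7
r2=7-9=-2
r7=7&(-2)=6
CMP r7, r2  (cmp 6,-2)
BGT start: taken
r7=6|8=14
halt.

14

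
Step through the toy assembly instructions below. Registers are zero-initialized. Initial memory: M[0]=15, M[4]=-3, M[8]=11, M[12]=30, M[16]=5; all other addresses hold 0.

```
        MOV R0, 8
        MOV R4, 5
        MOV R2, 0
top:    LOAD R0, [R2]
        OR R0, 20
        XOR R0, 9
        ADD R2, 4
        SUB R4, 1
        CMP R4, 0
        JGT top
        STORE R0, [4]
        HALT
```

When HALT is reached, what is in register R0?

R0=8
R4=5
R2=0
R0=M[0]=15
R0=15|20=31
R0=31^9=22
R2=0+4=4
R4=5-1=4
CMP R4, 0  (cmp 4,0)
JGT top: taken
R0=M[4]=-3
R0=(-3)|20=-3
R0=(-3)^9=-12
R2=4+4=8
R4=4-1=3
CMP R4, 0  (cmp 3,0)
JGT top: taken
R0=M[8]=11
R0=11|20=31
R0=31^9=22
R2=8+4=12
R4=3-1=2
CMP R4, 0  (cmp 2,0)
JGT top: taken
R0=M[12]=30
R0=30|20=30
R0=30^9=23
R2=12+4=16
R4=2-1=1
CMP R4, 0  (cmp 1,0)
JGT top: taken
R0=M[16]=5
R0=5|20=21
R0=21^9=28
R2=16+4=20
R4=1-1=0
CMP R4, 0  (cmp 0,0)
JGT top: not taken
STORE R0, [4] → M[4]=28
halt.

28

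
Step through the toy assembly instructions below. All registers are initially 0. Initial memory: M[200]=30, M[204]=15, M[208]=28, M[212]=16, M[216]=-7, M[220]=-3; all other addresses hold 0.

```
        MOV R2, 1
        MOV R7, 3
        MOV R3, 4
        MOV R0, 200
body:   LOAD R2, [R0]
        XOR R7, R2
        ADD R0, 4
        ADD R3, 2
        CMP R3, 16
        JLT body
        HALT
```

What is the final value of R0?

R2=1
R7=3
R3=4
R0=200
R2=M[200]=30
R7=3^30=29
R0=200+4=204
R3=4+2=6
CMP R3, 16  (cmp 6,16)
JLT body: taken
R2=M[204]=15
R7=29^15=18
R0=204+4=208
R3=6+2=8
CMP R3, 16  (cmp 8,16)
JLT body: taken
R2=M[208]=28
R7=18^28=14
R0=208+4=212
R3=8+2=10
CMP R3, 16  (cmp 10,16)
JLT body: taken
R2=M[212]=16
R7=14^16=30
R0=212+4=216
R3=10+2=12
CMP R3, 16  (cmp 12,16)
JLT body: taken
R2=M[216]=-7
R7=30^(-7)=-25
R0=216+4=220
R3=12+2=14
CMP R3, 16  (cmp 14,16)
JLT body: taken
R2=M[220]=-3
R7=(-25)^(-3)=26
R0=220+4=224
R3=14+2=16
CMP R3, 16  (cmp 16,16)
JLT body: not taken
halt.

224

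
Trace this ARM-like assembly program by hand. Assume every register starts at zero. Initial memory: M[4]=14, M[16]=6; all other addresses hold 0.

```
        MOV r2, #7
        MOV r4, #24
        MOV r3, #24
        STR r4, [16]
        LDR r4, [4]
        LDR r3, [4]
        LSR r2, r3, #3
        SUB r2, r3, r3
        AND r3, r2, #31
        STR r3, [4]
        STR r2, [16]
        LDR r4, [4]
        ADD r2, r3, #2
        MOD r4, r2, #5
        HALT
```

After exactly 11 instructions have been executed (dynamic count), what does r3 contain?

0

MOV r2, #7 → r2=7
MOV r4, #24 → r4=24
MOV r3, #24 → r3=24
STR r4, [16] → M[16]=24
LDR r4, [4] → r4=M[4]=14
LDR r3, [4] → r3=M[4]=14
LSR r2, r3, #3 → r2=14>>3=1
SUB r2, r3, r3 → r2=14-14=0
AND r3, r2, #31 → r3=0&31=0
STR r3, [4] → M[4]=0
STR r2, [16] → M[16]=0
After step 11: r3 = 0.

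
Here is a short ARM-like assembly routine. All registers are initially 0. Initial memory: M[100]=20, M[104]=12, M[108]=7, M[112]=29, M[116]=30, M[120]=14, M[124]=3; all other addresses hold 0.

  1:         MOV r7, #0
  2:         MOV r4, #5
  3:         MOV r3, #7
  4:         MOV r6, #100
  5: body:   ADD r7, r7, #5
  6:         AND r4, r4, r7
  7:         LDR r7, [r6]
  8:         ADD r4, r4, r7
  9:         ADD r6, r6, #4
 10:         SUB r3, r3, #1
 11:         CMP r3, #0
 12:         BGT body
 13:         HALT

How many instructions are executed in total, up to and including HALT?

after MOV r7, #0: r7=0
after MOV r4, #5: r4=5
after MOV r3, #7: r3=7
after MOV r6, #100: r6=100
after ADD r7, r7, #5: r7=0+5=5
after AND r4, r4, r7: r4=5&5=5
after LDR r7, [r6]: r7=M[100]=20
after ADD r4, r4, r7: r4=5+20=25
after ADD r6, r6, #4: r6=100+4=104
after SUB r3, r3, #1: r3=7-1=6
CMP r3, #0  (cmp 6,0)
BGT body: taken
after ADD r7, r7, #5: r7=20+5=25
after AND r4, r4, r7: r4=25&25=25
after LDR r7, [r6]: r7=M[104]=12
after ADD r4, r4, r7: r4=25+12=37
after ADD r6, r6, #4: r6=104+4=108
after SUB r3, r3, #1: r3=6-1=5
CMP r3, #0  (cmp 5,0)
BGT body: taken
after ADD r7, r7, #5: r7=12+5=17
after AND r4, r4, r7: r4=37&17=1
after LDR r7, [r6]: r7=M[108]=7
after ADD r4, r4, r7: r4=1+7=8
after ADD r6, r6, #4: r6=108+4=112
after SUB r3, r3, #1: r3=5-1=4
CMP r3, #0  (cmp 4,0)
BGT body: taken
after ADD r7, r7, #5: r7=7+5=12
after AND r4, r4, r7: r4=8&12=8
after LDR r7, [r6]: r7=M[112]=29
after ADD r4, r4, r7: r4=8+29=37
after ADD r6, r6, #4: r6=112+4=116
after SUB r3, r3, #1: r3=4-1=3
CMP r3, #0  (cmp 3,0)
BGT body: taken
after ADD r7, r7, #5: r7=29+5=34
after AND r4, r4, r7: r4=37&34=32
after LDR r7, [r6]: r7=M[116]=30
after ADD r4, r4, r7: r4=32+30=62
after ADD r6, r6, #4: r6=116+4=120
after SUB r3, r3, #1: r3=3-1=2
CMP r3, #0  (cmp 2,0)
BGT body: taken
after ADD r7, r7, #5: r7=30+5=35
after AND r4, r4, r7: r4=62&35=34
after LDR r7, [r6]: r7=M[120]=14
after ADD r4, r4, r7: r4=34+14=48
after ADD r6, r6, #4: r6=120+4=124
after SUB r3, r3, #1: r3=2-1=1
CMP r3, #0  (cmp 1,0)
BGT body: taken
after ADD r7, r7, #5: r7=14+5=19
after AND r4, r4, r7: r4=48&19=16
after LDR r7, [r6]: r7=M[124]=3
after ADD r4, r4, r7: r4=16+3=19
after ADD r6, r6, #4: r6=124+4=128
after SUB r3, r3, #1: r3=1-1=0
CMP r3, #0  (cmp 0,0)
BGT body: not taken
halt.
Total executed instructions: 61.

61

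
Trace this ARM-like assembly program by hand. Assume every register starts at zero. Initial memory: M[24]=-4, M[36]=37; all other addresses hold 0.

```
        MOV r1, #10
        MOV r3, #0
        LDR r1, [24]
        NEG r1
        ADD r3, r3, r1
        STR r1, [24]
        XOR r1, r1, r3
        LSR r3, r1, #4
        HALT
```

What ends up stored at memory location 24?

4

MOV r1, #10 → r1=10
MOV r3, #0 → r3=0
LDR r1, [24] → r1=M[24]=-4
NEG r1 → r1=-(-4)=4
ADD r3, r3, r1 → r3=0+4=4
STR r1, [24] → M[24]=4
XOR r1, r1, r3 → r1=4^4=0
LSR r3, r1, #4 → r3=0>>4=0
halt.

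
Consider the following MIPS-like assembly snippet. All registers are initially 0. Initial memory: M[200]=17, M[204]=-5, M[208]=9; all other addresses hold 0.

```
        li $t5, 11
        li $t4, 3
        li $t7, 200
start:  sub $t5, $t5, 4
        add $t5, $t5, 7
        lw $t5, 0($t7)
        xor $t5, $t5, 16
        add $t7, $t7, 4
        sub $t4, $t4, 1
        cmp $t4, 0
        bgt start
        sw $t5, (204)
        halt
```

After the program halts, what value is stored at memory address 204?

after li $t5, 11: $t5=11
after li $t4, 3: $t4=3
after li $t7, 200: $t7=200
after sub $t5, $t5, 4: $t5=11-4=7
after add $t5, $t5, 7: $t5=7+7=14
after lw $t5, 0($t7): $t5=M[200]=17
after xor $t5, $t5, 16: $t5=17^16=1
after add $t7, $t7, 4: $t7=200+4=204
after sub $t4, $t4, 1: $t4=3-1=2
cmp $t4, 0  (cmp 2,0)
bgt start: taken
after sub $t5, $t5, 4: $t5=1-4=-3
after add $t5, $t5, 7: $t5=(-3)+7=4
after lw $t5, 0($t7): $t5=M[204]=-5
after xor $t5, $t5, 16: $t5=(-5)^16=-21
after add $t7, $t7, 4: $t7=204+4=208
after sub $t4, $t4, 1: $t4=2-1=1
cmp $t4, 0  (cmp 1,0)
bgt start: taken
after sub $t5, $t5, 4: $t5=(-21)-4=-25
after add $t5, $t5, 7: $t5=(-25)+7=-18
after lw $t5, 0($t7): $t5=M[208]=9
after xor $t5, $t5, 16: $t5=9^16=25
after add $t7, $t7, 4: $t7=208+4=212
after sub $t4, $t4, 1: $t4=1-1=0
cmp $t4, 0  (cmp 0,0)
bgt start: not taken
sw $t5, (204) → M[204]=25
halt.

25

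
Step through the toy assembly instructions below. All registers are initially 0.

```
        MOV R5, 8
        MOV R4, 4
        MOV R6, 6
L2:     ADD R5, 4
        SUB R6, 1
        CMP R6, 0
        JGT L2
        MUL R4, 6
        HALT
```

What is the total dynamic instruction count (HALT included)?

29

after MOV R5, 8: R5=8
after MOV R4, 4: R4=4
after MOV R6, 6: R6=6
after ADD R5, 4: R5=8+4=12
after SUB R6, 1: R6=6-1=5
CMP R6, 0  (cmp 5,0)
JGT L2: taken
after ADD R5, 4: R5=12+4=16
after SUB R6, 1: R6=5-1=4
CMP R6, 0  (cmp 4,0)
JGT L2: taken
after ADD R5, 4: R5=16+4=20
after SUB R6, 1: R6=4-1=3
CMP R6, 0  (cmp 3,0)
JGT L2: taken
after ADD R5, 4: R5=20+4=24
after SUB R6, 1: R6=3-1=2
CMP R6, 0  (cmp 2,0)
JGT L2: taken
after ADD R5, 4: R5=24+4=28
after SUB R6, 1: R6=2-1=1
CMP R6, 0  (cmp 1,0)
JGT L2: taken
after ADD R5, 4: R5=28+4=32
after SUB R6, 1: R6=1-1=0
CMP R6, 0  (cmp 0,0)
JGT L2: not taken
after MUL R4, 6: R4=4*6=24
halt.
Total executed instructions: 29.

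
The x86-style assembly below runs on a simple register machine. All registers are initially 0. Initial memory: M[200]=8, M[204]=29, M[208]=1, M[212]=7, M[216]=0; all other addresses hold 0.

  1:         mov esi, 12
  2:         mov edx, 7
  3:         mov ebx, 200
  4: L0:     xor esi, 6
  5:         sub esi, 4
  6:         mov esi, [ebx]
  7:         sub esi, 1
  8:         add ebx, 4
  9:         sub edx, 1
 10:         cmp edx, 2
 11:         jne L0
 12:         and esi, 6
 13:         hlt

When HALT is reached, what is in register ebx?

mov esi, 12 → esi=12
mov edx, 7 → edx=7
mov ebx, 200 → ebx=200
xor esi, 6 → esi=12^6=10
sub esi, 4 → esi=10-4=6
mov esi, [ebx] → esi=M[200]=8
sub esi, 1 → esi=8-1=7
add ebx, 4 → ebx=200+4=204
sub edx, 1 → edx=7-1=6
cmp edx, 2  (cmp 6,2)
jne L0: taken
xor esi, 6 → esi=7^6=1
sub esi, 4 → esi=1-4=-3
mov esi, [ebx] → esi=M[204]=29
sub esi, 1 → esi=29-1=28
add ebx, 4 → ebx=204+4=208
sub edx, 1 → edx=6-1=5
cmp edx, 2  (cmp 5,2)
jne L0: taken
xor esi, 6 → esi=28^6=26
sub esi, 4 → esi=26-4=22
mov esi, [ebx] → esi=M[208]=1
sub esi, 1 → esi=1-1=0
add ebx, 4 → ebx=208+4=212
sub edx, 1 → edx=5-1=4
cmp edx, 2  (cmp 4,2)
jne L0: taken
xor esi, 6 → esi=0^6=6
sub esi, 4 → esi=6-4=2
mov esi, [ebx] → esi=M[212]=7
sub esi, 1 → esi=7-1=6
add ebx, 4 → ebx=212+4=216
sub edx, 1 → edx=4-1=3
cmp edx, 2  (cmp 3,2)
jne L0: taken
xor esi, 6 → esi=6^6=0
sub esi, 4 → esi=0-4=-4
mov esi, [ebx] → esi=M[216]=0
sub esi, 1 → esi=0-1=-1
add ebx, 4 → ebx=216+4=220
sub edx, 1 → edx=3-1=2
cmp edx, 2  (cmp 2,2)
jne L0: not taken
and esi, 6 → esi=(-1)&6=6
halt.

220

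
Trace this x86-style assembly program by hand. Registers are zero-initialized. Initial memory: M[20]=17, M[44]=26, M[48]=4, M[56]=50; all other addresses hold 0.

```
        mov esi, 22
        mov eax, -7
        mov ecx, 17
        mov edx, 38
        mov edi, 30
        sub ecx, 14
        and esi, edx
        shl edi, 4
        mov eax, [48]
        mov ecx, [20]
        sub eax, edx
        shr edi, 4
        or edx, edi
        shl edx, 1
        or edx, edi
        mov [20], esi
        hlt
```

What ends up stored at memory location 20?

mov esi, 22 → esi=22
mov eax, -7 → eax=-7
mov ecx, 17 → ecx=17
mov edx, 38 → edx=38
mov edi, 30 → edi=30
sub ecx, 14 → ecx=17-14=3
and esi, edx → esi=22&38=6
shl edi, 4 → edi=30<<4=480
mov eax, [48] → eax=M[48]=4
mov ecx, [20] → ecx=M[20]=17
sub eax, edx → eax=4-38=-34
shr edi, 4 → edi=480>>4=30
or edx, edi → edx=38|30=62
shl edx, 1 → edx=62<<1=124
or edx, edi → edx=124|30=126
mov [20], esi → M[20]=6
halt.

6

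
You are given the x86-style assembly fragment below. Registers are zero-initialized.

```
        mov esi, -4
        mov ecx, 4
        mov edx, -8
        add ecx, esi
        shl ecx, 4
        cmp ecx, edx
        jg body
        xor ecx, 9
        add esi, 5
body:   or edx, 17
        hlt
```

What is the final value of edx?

after mov esi, -4: esi=-4
after mov ecx, 4: ecx=4
after mov edx, -8: edx=-8
after add ecx, esi: ecx=4+(-4)=0
after shl ecx, 4: ecx=0<<4=0
cmp ecx, edx  (cmp 0,-8)
jg body: taken
after or edx, 17: edx=(-8)|17=-7
halt.

-7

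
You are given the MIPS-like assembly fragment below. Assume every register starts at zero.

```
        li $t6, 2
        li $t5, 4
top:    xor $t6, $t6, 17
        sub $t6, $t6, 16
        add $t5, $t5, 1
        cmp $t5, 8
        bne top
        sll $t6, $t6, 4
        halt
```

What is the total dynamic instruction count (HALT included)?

24

$t6=2
$t5=4
$t6=2^17=19
$t6=19-16=3
$t5=4+1=5
cmp $t5, 8  (cmp 5,8)
bne top: taken
$t6=3^17=18
$t6=18-16=2
$t5=5+1=6
cmp $t5, 8  (cmp 6,8)
bne top: taken
$t6=2^17=19
$t6=19-16=3
$t5=6+1=7
cmp $t5, 8  (cmp 7,8)
bne top: taken
$t6=3^17=18
$t6=18-16=2
$t5=7+1=8
cmp $t5, 8  (cmp 8,8)
bne top: not taken
$t6=2<<4=32
halt.
Total executed instructions: 24.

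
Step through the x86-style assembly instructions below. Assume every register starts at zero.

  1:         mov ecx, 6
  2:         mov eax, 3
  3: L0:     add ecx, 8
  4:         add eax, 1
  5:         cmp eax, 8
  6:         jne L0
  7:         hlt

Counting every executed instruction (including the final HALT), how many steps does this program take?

23

ecx=6
eax=3
ecx=6+8=14
eax=3+1=4
cmp eax, 8  (cmp 4,8)
jne L0: taken
ecx=14+8=22
eax=4+1=5
cmp eax, 8  (cmp 5,8)
jne L0: taken
ecx=22+8=30
eax=5+1=6
cmp eax, 8  (cmp 6,8)
jne L0: taken
ecx=30+8=38
eax=6+1=7
cmp eax, 8  (cmp 7,8)
jne L0: taken
ecx=38+8=46
eax=7+1=8
cmp eax, 8  (cmp 8,8)
jne L0: not taken
halt.
Total executed instructions: 23.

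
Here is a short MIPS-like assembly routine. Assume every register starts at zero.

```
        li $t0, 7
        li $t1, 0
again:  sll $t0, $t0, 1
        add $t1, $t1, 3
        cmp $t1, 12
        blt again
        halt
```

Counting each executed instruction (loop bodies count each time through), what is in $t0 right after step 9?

28

$t0=7
$t1=0
$t0=7<<1=14
$t1=0+3=3
cmp $t1, 12  (cmp 3,12)
blt again: taken
$t0=14<<1=28
$t1=3+3=6
cmp $t1, 12  (cmp 6,12)
After step 9: $t0 = 28.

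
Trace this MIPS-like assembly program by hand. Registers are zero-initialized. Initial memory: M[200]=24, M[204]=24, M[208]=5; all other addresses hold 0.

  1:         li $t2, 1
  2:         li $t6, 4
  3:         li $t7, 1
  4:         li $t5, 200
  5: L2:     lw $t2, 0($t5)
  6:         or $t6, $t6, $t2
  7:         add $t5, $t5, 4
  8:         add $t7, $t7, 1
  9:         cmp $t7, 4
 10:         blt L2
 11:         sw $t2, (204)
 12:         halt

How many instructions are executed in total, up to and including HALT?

24

after li $t2, 1: $t2=1
after li $t6, 4: $t6=4
after li $t7, 1: $t7=1
after li $t5, 200: $t5=200
after lw $t2, 0($t5): $t2=M[200]=24
after or $t6, $t6, $t2: $t6=4|24=28
after add $t5, $t5, 4: $t5=200+4=204
after add $t7, $t7, 1: $t7=1+1=2
cmp $t7, 4  (cmp 2,4)
blt L2: taken
after lw $t2, 0($t5): $t2=M[204]=24
after or $t6, $t6, $t2: $t6=28|24=28
after add $t5, $t5, 4: $t5=204+4=208
after add $t7, $t7, 1: $t7=2+1=3
cmp $t7, 4  (cmp 3,4)
blt L2: taken
after lw $t2, 0($t5): $t2=M[208]=5
after or $t6, $t6, $t2: $t6=28|5=29
after add $t5, $t5, 4: $t5=208+4=212
after add $t7, $t7, 1: $t7=3+1=4
cmp $t7, 4  (cmp 4,4)
blt L2: not taken
sw $t2, (204) → M[204]=5
halt.
Total executed instructions: 24.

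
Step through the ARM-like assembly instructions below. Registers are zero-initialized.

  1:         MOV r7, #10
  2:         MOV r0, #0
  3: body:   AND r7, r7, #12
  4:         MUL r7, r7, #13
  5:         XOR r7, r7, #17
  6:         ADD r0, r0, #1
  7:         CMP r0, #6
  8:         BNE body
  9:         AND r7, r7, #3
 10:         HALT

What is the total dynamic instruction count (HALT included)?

40

MOV r7, #10 → r7=10
MOV r0, #0 → r0=0
AND r7, r7, #12 → r7=10&12=8
MUL r7, r7, #13 → r7=8*13=104
XOR r7, r7, #17 → r7=104^17=121
ADD r0, r0, #1 → r0=0+1=1
CMP r0, #6  (cmp 1,6)
BNE body: taken
AND r7, r7, #12 → r7=121&12=8
MUL r7, r7, #13 → r7=8*13=104
XOR r7, r7, #17 → r7=104^17=121
ADD r0, r0, #1 → r0=1+1=2
CMP r0, #6  (cmp 2,6)
BNE body: taken
AND r7, r7, #12 → r7=121&12=8
MUL r7, r7, #13 → r7=8*13=104
XOR r7, r7, #17 → r7=104^17=121
ADD r0, r0, #1 → r0=2+1=3
CMP r0, #6  (cmp 3,6)
BNE body: taken
AND r7, r7, #12 → r7=121&12=8
MUL r7, r7, #13 → r7=8*13=104
XOR r7, r7, #17 → r7=104^17=121
ADD r0, r0, #1 → r0=3+1=4
CMP r0, #6  (cmp 4,6)
BNE body: taken
AND r7, r7, #12 → r7=121&12=8
MUL r7, r7, #13 → r7=8*13=104
XOR r7, r7, #17 → r7=104^17=121
ADD r0, r0, #1 → r0=4+1=5
CMP r0, #6  (cmp 5,6)
BNE body: taken
AND r7, r7, #12 → r7=121&12=8
MUL r7, r7, #13 → r7=8*13=104
XOR r7, r7, #17 → r7=104^17=121
ADD r0, r0, #1 → r0=5+1=6
CMP r0, #6  (cmp 6,6)
BNE body: not taken
AND r7, r7, #3 → r7=121&3=1
halt.
Total executed instructions: 40.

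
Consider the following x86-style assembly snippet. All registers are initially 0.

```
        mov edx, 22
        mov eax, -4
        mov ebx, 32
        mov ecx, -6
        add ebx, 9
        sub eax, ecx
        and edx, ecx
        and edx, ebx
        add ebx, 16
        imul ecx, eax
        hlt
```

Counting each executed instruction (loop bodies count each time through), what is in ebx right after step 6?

41

edx=22
eax=-4
ebx=32
ecx=-6
ebx=32+9=41
eax=(-4)-(-6)=2
After step 6: ebx = 41.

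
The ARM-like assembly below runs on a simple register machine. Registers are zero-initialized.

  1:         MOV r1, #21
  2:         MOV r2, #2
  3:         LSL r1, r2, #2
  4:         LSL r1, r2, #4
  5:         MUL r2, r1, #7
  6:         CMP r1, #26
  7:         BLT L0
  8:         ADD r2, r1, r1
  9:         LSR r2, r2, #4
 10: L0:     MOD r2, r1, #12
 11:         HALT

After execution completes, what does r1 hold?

after MOV r1, #21: r1=21
after MOV r2, #2: r2=2
after LSL r1, r2, #2: r1=2<<2=8
after LSL r1, r2, #4: r1=2<<4=32
after MUL r2, r1, #7: r2=32*7=224
CMP r1, #26  (cmp 32,26)
BLT L0: not taken
after ADD r2, r1, r1: r2=32+32=64
after LSR r2, r2, #4: r2=64>>4=4
after MOD r2, r1, #12: r2=32%12=8
halt.

32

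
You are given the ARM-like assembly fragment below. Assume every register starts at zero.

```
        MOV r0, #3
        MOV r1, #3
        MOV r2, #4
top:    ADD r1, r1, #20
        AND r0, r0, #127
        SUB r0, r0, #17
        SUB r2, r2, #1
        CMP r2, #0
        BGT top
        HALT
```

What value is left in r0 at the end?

63

after MOV r0, #3: r0=3
after MOV r1, #3: r1=3
after MOV r2, #4: r2=4
after ADD r1, r1, #20: r1=3+20=23
after AND r0, r0, #127: r0=3&127=3
after SUB r0, r0, #17: r0=3-17=-14
after SUB r2, r2, #1: r2=4-1=3
CMP r2, #0  (cmp 3,0)
BGT top: taken
after ADD r1, r1, #20: r1=23+20=43
after AND r0, r0, #127: r0=(-14)&127=114
after SUB r0, r0, #17: r0=114-17=97
after SUB r2, r2, #1: r2=3-1=2
CMP r2, #0  (cmp 2,0)
BGT top: taken
after ADD r1, r1, #20: r1=43+20=63
after AND r0, r0, #127: r0=97&127=97
after SUB r0, r0, #17: r0=97-17=80
after SUB r2, r2, #1: r2=2-1=1
CMP r2, #0  (cmp 1,0)
BGT top: taken
after ADD r1, r1, #20: r1=63+20=83
after AND r0, r0, #127: r0=80&127=80
after SUB r0, r0, #17: r0=80-17=63
after SUB r2, r2, #1: r2=1-1=0
CMP r2, #0  (cmp 0,0)
BGT top: not taken
halt.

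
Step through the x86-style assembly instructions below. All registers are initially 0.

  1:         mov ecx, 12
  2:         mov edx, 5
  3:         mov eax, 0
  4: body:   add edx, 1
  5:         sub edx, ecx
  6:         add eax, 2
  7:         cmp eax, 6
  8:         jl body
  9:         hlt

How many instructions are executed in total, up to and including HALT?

after mov ecx, 12: ecx=12
after mov edx, 5: edx=5
after mov eax, 0: eax=0
after add edx, 1: edx=5+1=6
after sub edx, ecx: edx=6-12=-6
after add eax, 2: eax=0+2=2
cmp eax, 6  (cmp 2,6)
jl body: taken
after add edx, 1: edx=(-6)+1=-5
after sub edx, ecx: edx=(-5)-12=-17
after add eax, 2: eax=2+2=4
cmp eax, 6  (cmp 4,6)
jl body: taken
after add edx, 1: edx=(-17)+1=-16
after sub edx, ecx: edx=(-16)-12=-28
after add eax, 2: eax=4+2=6
cmp eax, 6  (cmp 6,6)
jl body: not taken
halt.
Total executed instructions: 19.

19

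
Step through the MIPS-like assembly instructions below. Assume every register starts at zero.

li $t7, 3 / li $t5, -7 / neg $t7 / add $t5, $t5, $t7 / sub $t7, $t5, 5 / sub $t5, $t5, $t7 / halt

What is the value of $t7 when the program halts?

after li $t7, 3: $t7=3
after li $t5, -7: $t5=-7
after neg $t7: $t7=-(3)=-3
after add $t5, $t5, $t7: $t5=(-7)+(-3)=-10
after sub $t7, $t5, 5: $t7=(-10)-5=-15
after sub $t5, $t5, $t7: $t5=(-10)-(-15)=5
halt.

-15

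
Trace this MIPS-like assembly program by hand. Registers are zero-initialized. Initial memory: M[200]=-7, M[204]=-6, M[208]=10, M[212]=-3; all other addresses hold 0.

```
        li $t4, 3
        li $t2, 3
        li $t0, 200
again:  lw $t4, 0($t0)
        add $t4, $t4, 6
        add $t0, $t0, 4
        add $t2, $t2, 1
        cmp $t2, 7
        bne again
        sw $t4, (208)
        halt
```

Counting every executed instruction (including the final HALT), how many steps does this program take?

29

li $t4, 3 → $t4=3
li $t2, 3 → $t2=3
li $t0, 200 → $t0=200
lw $t4, 0($t0) → $t4=M[200]=-7
add $t4, $t4, 6 → $t4=(-7)+6=-1
add $t0, $t0, 4 → $t0=200+4=204
add $t2, $t2, 1 → $t2=3+1=4
cmp $t2, 7  (cmp 4,7)
bne again: taken
lw $t4, 0($t0) → $t4=M[204]=-6
add $t4, $t4, 6 → $t4=(-6)+6=0
add $t0, $t0, 4 → $t0=204+4=208
add $t2, $t2, 1 → $t2=4+1=5
cmp $t2, 7  (cmp 5,7)
bne again: taken
lw $t4, 0($t0) → $t4=M[208]=10
add $t4, $t4, 6 → $t4=10+6=16
add $t0, $t0, 4 → $t0=208+4=212
add $t2, $t2, 1 → $t2=5+1=6
cmp $t2, 7  (cmp 6,7)
bne again: taken
lw $t4, 0($t0) → $t4=M[212]=-3
add $t4, $t4, 6 → $t4=(-3)+6=3
add $t0, $t0, 4 → $t0=212+4=216
add $t2, $t2, 1 → $t2=6+1=7
cmp $t2, 7  (cmp 7,7)
bne again: not taken
sw $t4, (208) → M[208]=3
halt.
Total executed instructions: 29.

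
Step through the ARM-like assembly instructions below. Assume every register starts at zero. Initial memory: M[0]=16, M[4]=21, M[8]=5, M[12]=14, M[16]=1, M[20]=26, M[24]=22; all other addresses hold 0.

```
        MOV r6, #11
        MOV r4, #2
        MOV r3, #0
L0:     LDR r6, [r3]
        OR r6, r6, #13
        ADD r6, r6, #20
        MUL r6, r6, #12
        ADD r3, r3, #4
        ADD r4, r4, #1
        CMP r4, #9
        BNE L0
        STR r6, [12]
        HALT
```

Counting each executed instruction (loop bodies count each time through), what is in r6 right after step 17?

r6=11
r4=2
r3=0
r6=M[0]=16
r6=16|13=29
r6=29+20=49
r6=49*12=588
r3=0+4=4
r4=2+1=3
CMP r4, #9  (cmp 3,9)
BNE L0: taken
r6=M[4]=21
r6=21|13=29
r6=29+20=49
r6=49*12=588
r3=4+4=8
r4=3+1=4
After step 17: r6 = 588.

588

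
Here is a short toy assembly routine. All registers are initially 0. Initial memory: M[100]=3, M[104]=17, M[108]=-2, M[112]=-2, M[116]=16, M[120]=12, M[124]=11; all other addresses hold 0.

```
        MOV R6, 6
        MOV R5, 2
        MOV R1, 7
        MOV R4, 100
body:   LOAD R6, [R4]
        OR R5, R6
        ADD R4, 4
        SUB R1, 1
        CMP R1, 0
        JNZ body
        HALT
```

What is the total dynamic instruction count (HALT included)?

47

R6=6
R5=2
R1=7
R4=100
R6=M[100]=3
R5=2|3=3
R4=100+4=104
R1=7-1=6
CMP R1, 0  (cmp 6,0)
JNZ body: taken
R6=M[104]=17
R5=3|17=19
R4=104+4=108
R1=6-1=5
CMP R1, 0  (cmp 5,0)
JNZ body: taken
R6=M[108]=-2
R5=19|(-2)=-1
R4=108+4=112
R1=5-1=4
CMP R1, 0  (cmp 4,0)
JNZ body: taken
R6=M[112]=-2
R5=(-1)|(-2)=-1
R4=112+4=116
R1=4-1=3
CMP R1, 0  (cmp 3,0)
JNZ body: taken
R6=M[116]=16
R5=(-1)|16=-1
R4=116+4=120
R1=3-1=2
CMP R1, 0  (cmp 2,0)
JNZ body: taken
R6=M[120]=12
R5=(-1)|12=-1
R4=120+4=124
R1=2-1=1
CMP R1, 0  (cmp 1,0)
JNZ body: taken
R6=M[124]=11
R5=(-1)|11=-1
R4=124+4=128
R1=1-1=0
CMP R1, 0  (cmp 0,0)
JNZ body: not taken
halt.
Total executed instructions: 47.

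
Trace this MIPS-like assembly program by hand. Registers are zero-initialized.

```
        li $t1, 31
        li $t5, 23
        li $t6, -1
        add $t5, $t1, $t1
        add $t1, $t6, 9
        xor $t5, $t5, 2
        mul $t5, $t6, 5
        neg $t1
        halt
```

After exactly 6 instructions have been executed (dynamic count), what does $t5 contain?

60

$t1=31
$t5=23
$t6=-1
$t5=31+31=62
$t1=(-1)+9=8
$t5=62^2=60
After step 6: $t5 = 60.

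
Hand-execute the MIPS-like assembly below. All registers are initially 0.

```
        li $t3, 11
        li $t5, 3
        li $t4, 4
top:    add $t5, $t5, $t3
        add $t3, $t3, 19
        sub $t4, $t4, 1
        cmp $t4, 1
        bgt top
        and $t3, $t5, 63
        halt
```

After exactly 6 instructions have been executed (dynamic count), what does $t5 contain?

14

$t3=11
$t5=3
$t4=4
$t5=3+11=14
$t3=11+19=30
$t4=4-1=3
After step 6: $t5 = 14.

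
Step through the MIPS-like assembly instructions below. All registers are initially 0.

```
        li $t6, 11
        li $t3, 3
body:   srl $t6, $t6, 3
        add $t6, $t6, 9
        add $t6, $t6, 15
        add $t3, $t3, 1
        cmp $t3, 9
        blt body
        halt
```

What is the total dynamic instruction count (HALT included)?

$t6=11
$t3=3
$t6=11>>3=1
$t6=1+9=10
$t6=10+15=25
$t3=3+1=4
cmp $t3, 9  (cmp 4,9)
blt body: taken
$t6=25>>3=3
$t6=3+9=12
$t6=12+15=27
$t3=4+1=5
cmp $t3, 9  (cmp 5,9)
blt body: taken
$t6=27>>3=3
$t6=3+9=12
$t6=12+15=27
$t3=5+1=6
cmp $t3, 9  (cmp 6,9)
blt body: taken
$t6=27>>3=3
$t6=3+9=12
$t6=12+15=27
$t3=6+1=7
cmp $t3, 9  (cmp 7,9)
blt body: taken
$t6=27>>3=3
$t6=3+9=12
$t6=12+15=27
$t3=7+1=8
cmp $t3, 9  (cmp 8,9)
blt body: taken
$t6=27>>3=3
$t6=3+9=12
$t6=12+15=27
$t3=8+1=9
cmp $t3, 9  (cmp 9,9)
blt body: not taken
halt.
Total executed instructions: 39.

39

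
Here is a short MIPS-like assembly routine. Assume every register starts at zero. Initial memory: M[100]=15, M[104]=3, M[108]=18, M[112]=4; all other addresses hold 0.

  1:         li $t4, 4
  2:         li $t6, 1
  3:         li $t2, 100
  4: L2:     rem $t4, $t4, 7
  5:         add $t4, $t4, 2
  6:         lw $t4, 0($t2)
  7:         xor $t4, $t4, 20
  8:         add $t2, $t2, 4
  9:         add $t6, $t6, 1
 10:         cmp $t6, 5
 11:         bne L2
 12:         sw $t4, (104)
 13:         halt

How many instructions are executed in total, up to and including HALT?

li $t4, 4 → $t4=4
li $t6, 1 → $t6=1
li $t2, 100 → $t2=100
rem $t4, $t4, 7 → $t4=4%7=4
add $t4, $t4, 2 → $t4=4+2=6
lw $t4, 0($t2) → $t4=M[100]=15
xor $t4, $t4, 20 → $t4=15^20=27
add $t2, $t2, 4 → $t2=100+4=104
add $t6, $t6, 1 → $t6=1+1=2
cmp $t6, 5  (cmp 2,5)
bne L2: taken
rem $t4, $t4, 7 → $t4=27%7=6
add $t4, $t4, 2 → $t4=6+2=8
lw $t4, 0($t2) → $t4=M[104]=3
xor $t4, $t4, 20 → $t4=3^20=23
add $t2, $t2, 4 → $t2=104+4=108
add $t6, $t6, 1 → $t6=2+1=3
cmp $t6, 5  (cmp 3,5)
bne L2: taken
rem $t4, $t4, 7 → $t4=23%7=2
add $t4, $t4, 2 → $t4=2+2=4
lw $t4, 0($t2) → $t4=M[108]=18
xor $t4, $t4, 20 → $t4=18^20=6
add $t2, $t2, 4 → $t2=108+4=112
add $t6, $t6, 1 → $t6=3+1=4
cmp $t6, 5  (cmp 4,5)
bne L2: taken
rem $t4, $t4, 7 → $t4=6%7=6
add $t4, $t4, 2 → $t4=6+2=8
lw $t4, 0($t2) → $t4=M[112]=4
xor $t4, $t4, 20 → $t4=4^20=16
add $t2, $t2, 4 → $t2=112+4=116
add $t6, $t6, 1 → $t6=4+1=5
cmp $t6, 5  (cmp 5,5)
bne L2: not taken
sw $t4, (104) → M[104]=16
halt.
Total executed instructions: 37.

37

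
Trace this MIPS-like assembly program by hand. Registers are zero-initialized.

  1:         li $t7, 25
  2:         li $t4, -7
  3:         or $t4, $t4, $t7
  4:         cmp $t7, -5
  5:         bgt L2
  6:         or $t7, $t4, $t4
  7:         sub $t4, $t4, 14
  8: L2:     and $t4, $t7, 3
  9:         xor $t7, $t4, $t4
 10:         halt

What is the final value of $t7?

$t7=25
$t4=-7
$t4=(-7)|25=-7
cmp $t7, -5  (cmp 25,-5)
bgt L2: taken
$t4=25&3=1
$t7=1^1=0
halt.

0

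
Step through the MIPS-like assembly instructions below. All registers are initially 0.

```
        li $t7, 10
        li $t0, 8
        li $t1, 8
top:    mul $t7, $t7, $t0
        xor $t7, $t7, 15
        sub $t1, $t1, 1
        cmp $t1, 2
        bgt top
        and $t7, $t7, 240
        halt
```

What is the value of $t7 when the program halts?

176

li $t7, 10 → $t7=10
li $t0, 8 → $t0=8
li $t1, 8 → $t1=8
mul $t7, $t7, $t0 → $t7=10*8=80
xor $t7, $t7, 15 → $t7=80^15=95
sub $t1, $t1, 1 → $t1=8-1=7
cmp $t1, 2  (cmp 7,2)
bgt top: taken
mul $t7, $t7, $t0 → $t7=95*8=760
xor $t7, $t7, 15 → $t7=760^15=759
sub $t1, $t1, 1 → $t1=7-1=6
cmp $t1, 2  (cmp 6,2)
bgt top: taken
mul $t7, $t7, $t0 → $t7=759*8=6072
xor $t7, $t7, 15 → $t7=6072^15=6071
sub $t1, $t1, 1 → $t1=6-1=5
cmp $t1, 2  (cmp 5,2)
bgt top: taken
mul $t7, $t7, $t0 → $t7=6071*8=48568
xor $t7, $t7, 15 → $t7=48568^15=48567
sub $t1, $t1, 1 → $t1=5-1=4
cmp $t1, 2  (cmp 4,2)
bgt top: taken
mul $t7, $t7, $t0 → $t7=48567*8=388536
xor $t7, $t7, 15 → $t7=388536^15=388535
sub $t1, $t1, 1 → $t1=4-1=3
cmp $t1, 2  (cmp 3,2)
bgt top: taken
mul $t7, $t7, $t0 → $t7=388535*8=3108280
xor $t7, $t7, 15 → $t7=3108280^15=3108279
sub $t1, $t1, 1 → $t1=3-1=2
cmp $t1, 2  (cmp 2,2)
bgt top: not taken
and $t7, $t7, 240 → $t7=3108279&240=176
halt.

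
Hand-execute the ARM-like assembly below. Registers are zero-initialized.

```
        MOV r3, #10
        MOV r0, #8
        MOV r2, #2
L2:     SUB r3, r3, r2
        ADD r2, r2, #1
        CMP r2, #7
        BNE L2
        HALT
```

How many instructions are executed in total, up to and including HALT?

24

MOV r3, #10 → r3=10
MOV r0, #8 → r0=8
MOV r2, #2 → r2=2
SUB r3, r3, r2 → r3=10-2=8
ADD r2, r2, #1 → r2=2+1=3
CMP r2, #7  (cmp 3,7)
BNE L2: taken
SUB r3, r3, r2 → r3=8-3=5
ADD r2, r2, #1 → r2=3+1=4
CMP r2, #7  (cmp 4,7)
BNE L2: taken
SUB r3, r3, r2 → r3=5-4=1
ADD r2, r2, #1 → r2=4+1=5
CMP r2, #7  (cmp 5,7)
BNE L2: taken
SUB r3, r3, r2 → r3=1-5=-4
ADD r2, r2, #1 → r2=5+1=6
CMP r2, #7  (cmp 6,7)
BNE L2: taken
SUB r3, r3, r2 → r3=(-4)-6=-10
ADD r2, r2, #1 → r2=6+1=7
CMP r2, #7  (cmp 7,7)
BNE L2: not taken
halt.
Total executed instructions: 24.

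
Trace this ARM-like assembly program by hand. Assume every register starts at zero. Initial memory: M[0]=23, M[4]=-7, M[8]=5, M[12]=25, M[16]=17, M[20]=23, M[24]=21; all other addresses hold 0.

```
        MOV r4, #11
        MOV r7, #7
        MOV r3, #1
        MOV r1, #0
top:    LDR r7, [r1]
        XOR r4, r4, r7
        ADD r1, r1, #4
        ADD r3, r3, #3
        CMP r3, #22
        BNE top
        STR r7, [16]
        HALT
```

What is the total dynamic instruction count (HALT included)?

MOV r4, #11 → r4=11
MOV r7, #7 → r7=7
MOV r3, #1 → r3=1
MOV r1, #0 → r1=0
LDR r7, [r1] → r7=M[0]=23
XOR r4, r4, r7 → r4=11^23=28
ADD r1, r1, #4 → r1=0+4=4
ADD r3, r3, #3 → r3=1+3=4
CMP r3, #22  (cmp 4,22)
BNE top: taken
LDR r7, [r1] → r7=M[4]=-7
XOR r4, r4, r7 → r4=28^(-7)=-27
ADD r1, r1, #4 → r1=4+4=8
ADD r3, r3, #3 → r3=4+3=7
CMP r3, #22  (cmp 7,22)
BNE top: taken
LDR r7, [r1] → r7=M[8]=5
XOR r4, r4, r7 → r4=(-27)^5=-32
ADD r1, r1, #4 → r1=8+4=12
ADD r3, r3, #3 → r3=7+3=10
CMP r3, #22  (cmp 10,22)
BNE top: taken
LDR r7, [r1] → r7=M[12]=25
XOR r4, r4, r7 → r4=(-32)^25=-7
ADD r1, r1, #4 → r1=12+4=16
ADD r3, r3, #3 → r3=10+3=13
CMP r3, #22  (cmp 13,22)
BNE top: taken
LDR r7, [r1] → r7=M[16]=17
XOR r4, r4, r7 → r4=(-7)^17=-24
ADD r1, r1, #4 → r1=16+4=20
ADD r3, r3, #3 → r3=13+3=16
CMP r3, #22  (cmp 16,22)
BNE top: taken
LDR r7, [r1] → r7=M[20]=23
XOR r4, r4, r7 → r4=(-24)^23=-1
ADD r1, r1, #4 → r1=20+4=24
ADD r3, r3, #3 → r3=16+3=19
CMP r3, #22  (cmp 19,22)
BNE top: taken
LDR r7, [r1] → r7=M[24]=21
XOR r4, r4, r7 → r4=(-1)^21=-22
ADD r1, r1, #4 → r1=24+4=28
ADD r3, r3, #3 → r3=19+3=22
CMP r3, #22  (cmp 22,22)
BNE top: not taken
STR r7, [16] → M[16]=21
halt.
Total executed instructions: 48.

48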